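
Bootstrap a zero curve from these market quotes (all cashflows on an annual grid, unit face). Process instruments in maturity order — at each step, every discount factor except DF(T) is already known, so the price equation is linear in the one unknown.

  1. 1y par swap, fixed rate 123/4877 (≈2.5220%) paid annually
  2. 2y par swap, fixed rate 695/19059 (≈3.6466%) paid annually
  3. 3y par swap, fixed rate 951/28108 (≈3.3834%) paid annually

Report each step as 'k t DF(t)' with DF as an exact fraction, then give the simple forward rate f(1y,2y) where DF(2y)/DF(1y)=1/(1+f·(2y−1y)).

1 1 4877/5000
2 2 1861/2000
3 3 9049/10000
f(1y,2y) = ((4877/5000)/(1861/2000) − 1)/(1) = 449/9305 ≈ 4.8254%

step 1 [1y] swap r/1=123/4877: DF=(1 − 123/4877·(0))/(1+123/4877) = 4877/5000 ≈ 0.975400
step 2 [2y] swap r/1=695/19059: DF=(1 − 695/19059·(0.975400))/(1+695/19059) = 1861/2000 ≈ 0.930500
step 3 [3y] swap r/1=951/28108: DF=(1 − 951/28108·(0.975400+0.930500))/(1+951/28108) = 9049/10000 ≈ 0.904900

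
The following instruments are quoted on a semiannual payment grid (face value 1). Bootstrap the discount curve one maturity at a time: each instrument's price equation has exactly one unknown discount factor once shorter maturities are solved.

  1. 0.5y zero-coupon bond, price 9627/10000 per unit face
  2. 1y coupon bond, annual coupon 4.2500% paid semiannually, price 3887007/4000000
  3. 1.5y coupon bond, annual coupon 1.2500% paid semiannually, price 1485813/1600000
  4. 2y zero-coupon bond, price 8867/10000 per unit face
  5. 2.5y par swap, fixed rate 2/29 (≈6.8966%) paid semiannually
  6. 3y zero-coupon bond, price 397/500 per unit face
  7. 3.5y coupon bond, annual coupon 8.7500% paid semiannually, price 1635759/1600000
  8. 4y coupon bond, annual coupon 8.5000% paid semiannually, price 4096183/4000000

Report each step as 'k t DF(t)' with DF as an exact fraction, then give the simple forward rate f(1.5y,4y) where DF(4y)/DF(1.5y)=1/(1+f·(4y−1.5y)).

1 1/2 9627/10000
2 1 1863/2000
3 3/2 9111/10000
4 2 8867/10000
5 5/2 2109/2500
6 3 397/500
7 7/2 7561/10000
8 4 3671/5000
f(1.5y,4y) = ((9111/10000)/(3671/5000) − 1)/(5/2) = 1769/18355 ≈ 9.6377%

step 1 [0.5y] zero: DF = P = 9627/10000 ≈ 0.962700
step 2 [1y] bond c/2=17/800: DF=(3887007/4000000 − 17/800·(0.962700))/(1+17/800) = 1863/2000 ≈ 0.931500
step 3 [1.5y] bond c/2=1/160: DF=(1485813/1600000 − 1/160·(0.962700+0.931500))/(1+1/160) = 9111/10000 ≈ 0.911100
step 4 [2y] zero: DF = P = 8867/10000 ≈ 0.886700
step 5 [2.5y] swap r/2=1/29: DF=(1 − 1/29·(0.962700+0.931500+0.911100+0.886700))/(1+1/29) = 2109/2500 ≈ 0.843600
step 6 [3y] zero: DF = P = 397/500 ≈ 0.794000
step 7 [3.5y] bond c/2=7/160: DF=(1635759/1600000 − 7/160·(0.962700+0.931500+0.911100+0.886700+0.843600+0.794000))/(1+7/160) = 7561/10000 ≈ 0.756100
step 8 [4y] bond c/2=17/400: DF=(4096183/4000000 − 17/400·(0.962700+0.931500+0.911100+0.886700+0.843600+0.794000+0.756100))/(1+17/400) = 3671/5000 ≈ 0.734200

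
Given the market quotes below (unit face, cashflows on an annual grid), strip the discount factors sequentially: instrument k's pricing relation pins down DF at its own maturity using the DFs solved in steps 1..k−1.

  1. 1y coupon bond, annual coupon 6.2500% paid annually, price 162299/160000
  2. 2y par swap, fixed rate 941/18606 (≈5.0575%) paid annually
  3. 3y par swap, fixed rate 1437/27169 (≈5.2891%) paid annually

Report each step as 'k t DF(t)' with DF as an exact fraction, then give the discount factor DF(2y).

1 1 9547/10000
2 2 9059/10000
3 3 8563/10000
DF(2y) = 9059/10000 ≈ 0.905900

step 1 [1y] bond c/1=1/16: DF=(162299/160000 − 1/16·(0))/(1+1/16) = 9547/10000 ≈ 0.954700
step 2 [2y] swap r/1=941/18606: DF=(1 − 941/18606·(0.954700))/(1+941/18606) = 9059/10000 ≈ 0.905900
step 3 [3y] swap r/1=1437/27169: DF=(1 − 1437/27169·(0.954700+0.905900))/(1+1437/27169) = 8563/10000 ≈ 0.856300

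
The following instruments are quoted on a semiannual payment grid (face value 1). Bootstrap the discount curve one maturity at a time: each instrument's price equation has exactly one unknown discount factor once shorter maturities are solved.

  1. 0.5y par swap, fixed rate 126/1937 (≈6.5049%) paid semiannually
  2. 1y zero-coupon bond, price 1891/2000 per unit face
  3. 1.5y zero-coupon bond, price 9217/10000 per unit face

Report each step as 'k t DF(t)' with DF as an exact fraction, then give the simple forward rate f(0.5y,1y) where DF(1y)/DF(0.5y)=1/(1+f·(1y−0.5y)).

step 1 [0.5y] swap r/2=63/1937: DF=(1 − 63/1937·(0))/(1+63/1937) = 1937/2000 ≈ 0.968500
step 2 [1y] zero: DF = P = 1891/2000 ≈ 0.945500
step 3 [1.5y] zero: DF = P = 9217/10000 ≈ 0.921700

1 1/2 1937/2000
2 1 1891/2000
3 3/2 9217/10000
f(0.5y,1y) = ((1937/2000)/(1891/2000) − 1)/(1/2) = 92/1891 ≈ 4.8652%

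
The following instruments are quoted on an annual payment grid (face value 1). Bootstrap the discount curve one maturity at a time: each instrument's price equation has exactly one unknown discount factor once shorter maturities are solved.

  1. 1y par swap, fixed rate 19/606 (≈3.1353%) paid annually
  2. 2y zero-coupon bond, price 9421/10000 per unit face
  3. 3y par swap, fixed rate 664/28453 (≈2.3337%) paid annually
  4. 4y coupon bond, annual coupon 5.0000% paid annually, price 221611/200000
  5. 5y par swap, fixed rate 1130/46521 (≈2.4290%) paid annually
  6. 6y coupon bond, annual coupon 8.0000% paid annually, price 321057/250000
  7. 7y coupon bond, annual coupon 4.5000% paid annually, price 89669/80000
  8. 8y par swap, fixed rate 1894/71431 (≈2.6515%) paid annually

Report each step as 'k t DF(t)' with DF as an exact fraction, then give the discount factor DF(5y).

1 1 606/625
2 2 9421/10000
3 3 1167/1250
4 4 4599/5000
5 5 887/1000
6 6 1689/2000
7 7 8359/10000
8 8 4053/5000
DF(5y) = 887/1000 ≈ 0.887000

step 1 [1y] swap r/1=19/606: DF=(1 − 19/606·(0))/(1+19/606) = 606/625 ≈ 0.969600
step 2 [2y] zero: DF = P = 9421/10000 ≈ 0.942100
step 3 [3y] swap r/1=664/28453: DF=(1 − 664/28453·(0.969600+0.942100))/(1+664/28453) = 1167/1250 ≈ 0.933600
step 4 [4y] bond c/1=1/20: DF=(221611/200000 − 1/20·(0.969600+0.942100+0.933600))/(1+1/20) = 4599/5000 ≈ 0.919800
step 5 [5y] swap r/1=1130/46521: DF=(1 − 1130/46521·(0.969600+0.942100+0.933600+0.919800))/(1+1130/46521) = 887/1000 ≈ 0.887000
step 6 [6y] bond c/1=2/25: DF=(321057/250000 − 2/25·(0.969600+0.942100+0.933600+0.919800+0.887000))/(1+2/25) = 1689/2000 ≈ 0.844500
step 7 [7y] bond c/1=9/200: DF=(89669/80000 − 9/200·(0.969600+0.942100+0.933600+0.919800+0.887000+0.844500))/(1+9/200) = 8359/10000 ≈ 0.835900
step 8 [8y] swap r/1=1894/71431: DF=(1 − 1894/71431·(0.969600+0.942100+0.933600+0.919800+0.887000+0.844500+0.835900))/(1+1894/71431) = 4053/5000 ≈ 0.810600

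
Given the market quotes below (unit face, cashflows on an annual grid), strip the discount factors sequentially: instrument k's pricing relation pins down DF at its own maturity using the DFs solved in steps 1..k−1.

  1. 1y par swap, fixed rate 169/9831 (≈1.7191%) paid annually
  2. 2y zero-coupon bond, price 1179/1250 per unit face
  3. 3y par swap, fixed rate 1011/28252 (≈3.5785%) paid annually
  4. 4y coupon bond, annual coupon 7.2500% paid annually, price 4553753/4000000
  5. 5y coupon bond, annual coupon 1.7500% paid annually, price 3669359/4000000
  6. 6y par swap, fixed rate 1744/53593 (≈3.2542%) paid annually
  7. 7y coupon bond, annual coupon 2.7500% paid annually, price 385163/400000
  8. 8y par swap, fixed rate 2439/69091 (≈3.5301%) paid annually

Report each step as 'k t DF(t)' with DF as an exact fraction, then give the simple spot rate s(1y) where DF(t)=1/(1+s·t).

step 1 [1y] swap r/1=169/9831: DF=(1 − 169/9831·(0))/(1+169/9831) = 9831/10000 ≈ 0.983100
step 2 [2y] zero: DF = P = 1179/1250 ≈ 0.943200
step 3 [3y] swap r/1=1011/28252: DF=(1 − 1011/28252·(0.983100+0.943200))/(1+1011/28252) = 8989/10000 ≈ 0.898900
step 4 [4y] bond c/1=29/400: DF=(4553753/4000000 − 29/400·(0.983100+0.943200+0.898900))/(1+29/400) = 1741/2000 ≈ 0.870500
step 5 [5y] bond c/1=7/400: DF=(3669359/4000000 − 7/400·(0.983100+0.943200+0.898900+0.870500))/(1+7/400) = 419/500 ≈ 0.838000
step 6 [6y] swap r/1=1744/53593: DF=(1 − 1744/53593·(0.983100+0.943200+0.898900+0.870500+0.838000))/(1+1744/53593) = 516/625 ≈ 0.825600
step 7 [7y] bond c/1=11/400: DF=(385163/400000 − 11/400·(0.983100+0.943200+0.898900+0.870500+0.838000+0.825600))/(1+11/400) = 7937/10000 ≈ 0.793700
step 8 [8y] swap r/1=2439/69091: DF=(1 − 2439/69091·(0.983100+0.943200+0.898900+0.870500+0.838000+0.825600+0.793700))/(1+2439/69091) = 7561/10000 ≈ 0.756100

1 1 9831/10000
2 2 1179/1250
3 3 8989/10000
4 4 1741/2000
5 5 419/500
6 6 516/625
7 7 7937/10000
8 8 7561/10000
s(1y) = (1/(9831/10000) − 1)/(1) = 169/9831 ≈ 1.7191%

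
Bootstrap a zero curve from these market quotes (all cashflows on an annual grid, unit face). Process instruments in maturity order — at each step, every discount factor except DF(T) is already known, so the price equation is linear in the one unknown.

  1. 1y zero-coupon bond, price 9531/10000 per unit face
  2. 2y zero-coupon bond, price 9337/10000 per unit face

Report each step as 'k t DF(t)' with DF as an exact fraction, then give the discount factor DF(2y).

1 1 9531/10000
2 2 9337/10000
DF(2y) = 9337/10000 ≈ 0.933700

step 1 [1y] zero: DF = P = 9531/10000 ≈ 0.953100
step 2 [2y] zero: DF = P = 9337/10000 ≈ 0.933700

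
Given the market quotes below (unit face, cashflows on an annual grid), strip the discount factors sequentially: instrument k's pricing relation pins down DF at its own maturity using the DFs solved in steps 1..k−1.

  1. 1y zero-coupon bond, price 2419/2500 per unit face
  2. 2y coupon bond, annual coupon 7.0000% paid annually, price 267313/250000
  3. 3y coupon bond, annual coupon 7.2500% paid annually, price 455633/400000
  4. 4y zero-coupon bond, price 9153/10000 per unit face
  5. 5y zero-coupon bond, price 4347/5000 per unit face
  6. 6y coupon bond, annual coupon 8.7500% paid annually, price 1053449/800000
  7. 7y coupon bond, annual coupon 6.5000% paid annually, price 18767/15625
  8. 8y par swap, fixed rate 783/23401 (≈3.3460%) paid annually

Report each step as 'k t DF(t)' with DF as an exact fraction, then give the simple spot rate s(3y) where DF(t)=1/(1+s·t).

step 1 [1y] zero: DF = P = 2419/2500 ≈ 0.967600
step 2 [2y] bond c/1=7/100: DF=(267313/250000 − 7/100·(0.967600))/(1+7/100) = 117/125 ≈ 0.936000
step 3 [3y] bond c/1=29/400: DF=(455633/400000 − 29/400·(0.967600+0.936000))/(1+29/400) = 4667/5000 ≈ 0.933400
step 4 [4y] zero: DF = P = 9153/10000 ≈ 0.915300
step 5 [5y] zero: DF = P = 4347/5000 ≈ 0.869400
step 6 [6y] bond c/1=7/80: DF=(1053449/800000 − 7/80·(0.967600+0.936000+0.933400+0.915300+0.869400))/(1+7/80) = 839/1000 ≈ 0.839000
step 7 [7y] bond c/1=13/200: DF=(18767/15625 − 13/200·(0.967600+0.936000+0.933400+0.915300+0.869400+0.839000))/(1+13/200) = 1589/2000 ≈ 0.794500
step 8 [8y] swap r/1=783/23401: DF=(1 − 783/23401·(0.967600+0.936000+0.933400+0.915300+0.869400+0.839000+0.794500))/(1+783/23401) = 7651/10000 ≈ 0.765100

1 1 2419/2500
2 2 117/125
3 3 4667/5000
4 4 9153/10000
5 5 4347/5000
6 6 839/1000
7 7 1589/2000
8 8 7651/10000
s(3y) = (1/(4667/5000) − 1)/(3) = 111/4667 ≈ 2.3784%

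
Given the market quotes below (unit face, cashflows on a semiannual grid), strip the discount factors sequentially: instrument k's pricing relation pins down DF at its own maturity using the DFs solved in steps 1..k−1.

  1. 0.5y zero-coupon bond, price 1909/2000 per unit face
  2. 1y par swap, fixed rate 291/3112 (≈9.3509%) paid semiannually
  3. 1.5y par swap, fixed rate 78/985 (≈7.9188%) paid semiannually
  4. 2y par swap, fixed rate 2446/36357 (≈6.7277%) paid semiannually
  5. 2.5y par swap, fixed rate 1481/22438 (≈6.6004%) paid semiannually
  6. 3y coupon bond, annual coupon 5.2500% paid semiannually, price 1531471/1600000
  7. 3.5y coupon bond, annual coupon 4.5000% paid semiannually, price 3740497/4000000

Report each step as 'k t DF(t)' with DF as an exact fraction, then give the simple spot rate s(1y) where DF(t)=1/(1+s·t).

1 1/2 1909/2000
2 1 9127/10000
3 3/2 2227/2500
4 2 8777/10000
5 5/2 8519/10000
6 3 8179/10000
7 7/2 3989/5000
s(1y) = (1/(9127/10000) − 1)/(1) = 873/9127 ≈ 9.5650%

step 1 [0.5y] zero: DF = P = 1909/2000 ≈ 0.954500
step 2 [1y] swap r/2=291/6224: DF=(1 − 291/6224·(0.954500))/(1+291/6224) = 9127/10000 ≈ 0.912700
step 3 [1.5y] swap r/2=39/985: DF=(1 − 39/985·(0.954500+0.912700))/(1+39/985) = 2227/2500 ≈ 0.890800
step 4 [2y] swap r/2=1223/36357: DF=(1 − 1223/36357·(0.954500+0.912700+0.890800))/(1+1223/36357) = 8777/10000 ≈ 0.877700
step 5 [2.5y] swap r/2=1481/44876: DF=(1 − 1481/44876·(0.954500+0.912700+0.890800+0.877700))/(1+1481/44876) = 8519/10000 ≈ 0.851900
step 6 [3y] bond c/2=21/800: DF=(1531471/1600000 − 21/800·(0.954500+0.912700+0.890800+0.877700+0.851900))/(1+21/800) = 8179/10000 ≈ 0.817900
step 7 [3.5y] bond c/2=9/400: DF=(3740497/4000000 − 9/400·(0.954500+0.912700+0.890800+0.877700+0.851900+0.817900))/(1+9/400) = 3989/5000 ≈ 0.797800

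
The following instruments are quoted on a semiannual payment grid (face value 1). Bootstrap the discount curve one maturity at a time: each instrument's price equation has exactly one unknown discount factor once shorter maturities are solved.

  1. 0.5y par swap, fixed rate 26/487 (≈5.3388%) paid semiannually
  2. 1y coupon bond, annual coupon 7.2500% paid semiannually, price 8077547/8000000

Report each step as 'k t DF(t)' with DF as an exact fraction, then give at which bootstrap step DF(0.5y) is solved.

1 1/2 487/500
2 1 9403/10000
DF(0.5y) is solved at step 1

step 1 [0.5y] swap r/2=13/487: DF=(1 − 13/487·(0))/(1+13/487) = 487/500 ≈ 0.974000
step 2 [1y] bond c/2=29/800: DF=(8077547/8000000 − 29/800·(0.974000))/(1+29/800) = 9403/10000 ≈ 0.940300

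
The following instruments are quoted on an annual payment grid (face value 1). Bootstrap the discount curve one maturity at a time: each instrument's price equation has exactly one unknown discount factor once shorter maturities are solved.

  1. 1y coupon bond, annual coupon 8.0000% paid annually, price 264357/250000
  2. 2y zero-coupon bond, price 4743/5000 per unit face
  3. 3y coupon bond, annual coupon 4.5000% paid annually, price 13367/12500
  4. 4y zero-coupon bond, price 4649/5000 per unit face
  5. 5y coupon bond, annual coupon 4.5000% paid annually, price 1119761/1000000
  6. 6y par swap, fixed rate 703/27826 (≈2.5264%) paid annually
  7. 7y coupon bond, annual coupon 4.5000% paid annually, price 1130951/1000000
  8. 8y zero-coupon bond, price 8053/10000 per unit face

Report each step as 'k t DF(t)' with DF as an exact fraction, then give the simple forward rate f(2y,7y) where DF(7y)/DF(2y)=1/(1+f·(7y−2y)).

1 1 9791/10000
2 2 4743/5000
3 3 9403/10000
4 4 4649/5000
5 5 227/250
6 6 4297/5000
7 7 4213/5000
8 8 8053/10000
f(2y,7y) = ((4743/5000)/(4213/5000) − 1)/(5) = 106/4213 ≈ 2.5160%

step 1 [1y] bond c/1=2/25: DF=(264357/250000 − 2/25·(0))/(1+2/25) = 9791/10000 ≈ 0.979100
step 2 [2y] zero: DF = P = 4743/5000 ≈ 0.948600
step 3 [3y] bond c/1=9/200: DF=(13367/12500 − 9/200·(0.979100+0.948600))/(1+9/200) = 9403/10000 ≈ 0.940300
step 4 [4y] zero: DF = P = 4649/5000 ≈ 0.929800
step 5 [5y] bond c/1=9/200: DF=(1119761/1000000 − 9/200·(0.979100+0.948600+0.940300+0.929800))/(1+9/200) = 227/250 ≈ 0.908000
step 6 [6y] swap r/1=703/27826: DF=(1 − 703/27826·(0.979100+0.948600+0.940300+0.929800+0.908000))/(1+703/27826) = 4297/5000 ≈ 0.859400
step 7 [7y] bond c/1=9/200: DF=(1130951/1000000 − 9/200·(0.979100+0.948600+0.940300+0.929800+0.908000+0.859400))/(1+9/200) = 4213/5000 ≈ 0.842600
step 8 [8y] zero: DF = P = 8053/10000 ≈ 0.805300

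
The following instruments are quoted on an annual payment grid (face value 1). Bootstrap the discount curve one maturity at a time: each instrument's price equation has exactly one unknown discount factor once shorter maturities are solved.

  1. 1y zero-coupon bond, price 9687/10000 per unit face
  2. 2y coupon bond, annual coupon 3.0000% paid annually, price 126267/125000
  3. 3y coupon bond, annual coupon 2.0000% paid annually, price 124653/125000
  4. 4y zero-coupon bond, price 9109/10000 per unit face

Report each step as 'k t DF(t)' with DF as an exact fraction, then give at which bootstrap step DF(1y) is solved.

1 1 9687/10000
2 2 381/400
3 3 47/50
4 4 9109/10000
DF(1y) is solved at step 1

step 1 [1y] zero: DF = P = 9687/10000 ≈ 0.968700
step 2 [2y] bond c/1=3/100: DF=(126267/125000 − 3/100·(0.968700))/(1+3/100) = 381/400 ≈ 0.952500
step 3 [3y] bond c/1=1/50: DF=(124653/125000 − 1/50·(0.968700+0.952500))/(1+1/50) = 47/50 ≈ 0.940000
step 4 [4y] zero: DF = P = 9109/10000 ≈ 0.910900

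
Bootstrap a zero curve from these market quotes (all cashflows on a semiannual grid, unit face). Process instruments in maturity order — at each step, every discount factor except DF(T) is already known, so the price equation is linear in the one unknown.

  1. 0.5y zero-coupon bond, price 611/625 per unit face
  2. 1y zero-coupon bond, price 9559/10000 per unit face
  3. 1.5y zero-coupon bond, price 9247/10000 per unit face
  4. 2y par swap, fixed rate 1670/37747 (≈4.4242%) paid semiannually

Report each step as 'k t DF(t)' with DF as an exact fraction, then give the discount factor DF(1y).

1 1/2 611/625
2 1 9559/10000
3 3/2 9247/10000
4 2 1833/2000
DF(1y) = 9559/10000 ≈ 0.955900

step 1 [0.5y] zero: DF = P = 611/625 ≈ 0.977600
step 2 [1y] zero: DF = P = 9559/10000 ≈ 0.955900
step 3 [1.5y] zero: DF = P = 9247/10000 ≈ 0.924700
step 4 [2y] swap r/2=835/37747: DF=(1 − 835/37747·(0.977600+0.955900+0.924700))/(1+835/37747) = 1833/2000 ≈ 0.916500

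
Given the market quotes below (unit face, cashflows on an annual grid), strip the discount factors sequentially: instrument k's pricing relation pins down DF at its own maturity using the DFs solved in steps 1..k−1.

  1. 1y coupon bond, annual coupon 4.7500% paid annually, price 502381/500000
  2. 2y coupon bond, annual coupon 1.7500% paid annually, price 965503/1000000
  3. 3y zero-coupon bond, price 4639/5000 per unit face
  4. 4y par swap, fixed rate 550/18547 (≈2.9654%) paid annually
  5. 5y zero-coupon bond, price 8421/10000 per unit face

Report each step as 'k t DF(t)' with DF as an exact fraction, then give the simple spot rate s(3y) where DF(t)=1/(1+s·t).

step 1 [1y] bond c/1=19/400: DF=(502381/500000 − 19/400·(0))/(1+19/400) = 1199/1250 ≈ 0.959200
step 2 [2y] bond c/1=7/400: DF=(965503/1000000 − 7/400·(0.959200))/(1+7/400) = 2331/2500 ≈ 0.932400
step 3 [3y] zero: DF = P = 4639/5000 ≈ 0.927800
step 4 [4y] swap r/1=550/18547: DF=(1 − 550/18547·(0.959200+0.932400+0.927800))/(1+550/18547) = 89/100 ≈ 0.890000
step 5 [5y] zero: DF = P = 8421/10000 ≈ 0.842100

1 1 1199/1250
2 2 2331/2500
3 3 4639/5000
4 4 89/100
5 5 8421/10000
s(3y) = (1/(4639/5000) − 1)/(3) = 361/13917 ≈ 2.5939%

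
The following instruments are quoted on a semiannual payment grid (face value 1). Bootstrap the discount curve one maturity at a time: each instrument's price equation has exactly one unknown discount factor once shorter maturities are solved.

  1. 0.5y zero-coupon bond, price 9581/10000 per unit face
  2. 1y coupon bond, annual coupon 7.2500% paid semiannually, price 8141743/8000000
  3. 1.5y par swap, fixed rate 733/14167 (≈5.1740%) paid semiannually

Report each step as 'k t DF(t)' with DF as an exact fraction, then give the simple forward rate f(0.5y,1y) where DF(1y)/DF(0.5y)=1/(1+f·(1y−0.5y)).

step 1 [0.5y] zero: DF = P = 9581/10000 ≈ 0.958100
step 2 [1y] bond c/2=29/800: DF=(8141743/8000000 − 29/800·(0.958100))/(1+29/800) = 4743/5000 ≈ 0.948600
step 3 [1.5y] swap r/2=733/28334: DF=(1 − 733/28334·(0.958100+0.948600))/(1+733/28334) = 9267/10000 ≈ 0.926700

1 1/2 9581/10000
2 1 4743/5000
3 3/2 9267/10000
f(0.5y,1y) = ((9581/10000)/(4743/5000) − 1)/(1/2) = 95/4743 ≈ 2.0030%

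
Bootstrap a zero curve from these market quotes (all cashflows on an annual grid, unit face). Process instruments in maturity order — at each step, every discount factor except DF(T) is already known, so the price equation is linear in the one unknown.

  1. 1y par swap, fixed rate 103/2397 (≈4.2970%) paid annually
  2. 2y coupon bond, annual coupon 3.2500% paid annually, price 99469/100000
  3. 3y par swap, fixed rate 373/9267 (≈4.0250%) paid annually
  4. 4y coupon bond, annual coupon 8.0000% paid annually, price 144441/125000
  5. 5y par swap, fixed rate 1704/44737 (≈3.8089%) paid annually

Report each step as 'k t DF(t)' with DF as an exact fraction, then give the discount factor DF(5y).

1 1 2397/2500
2 2 2333/2500
3 3 8881/10000
4 4 108/125
5 5 1037/1250
DF(5y) = 1037/1250 ≈ 0.829600

step 1 [1y] swap r/1=103/2397: DF=(1 − 103/2397·(0))/(1+103/2397) = 2397/2500 ≈ 0.958800
step 2 [2y] bond c/1=13/400: DF=(99469/100000 − 13/400·(0.958800))/(1+13/400) = 2333/2500 ≈ 0.933200
step 3 [3y] swap r/1=373/9267: DF=(1 − 373/9267·(0.958800+0.933200))/(1+373/9267) = 8881/10000 ≈ 0.888100
step 4 [4y] bond c/1=2/25: DF=(144441/125000 − 2/25·(0.958800+0.933200+0.888100))/(1+2/25) = 108/125 ≈ 0.864000
step 5 [5y] swap r/1=1704/44737: DF=(1 − 1704/44737·(0.958800+0.933200+0.888100+0.864000))/(1+1704/44737) = 1037/1250 ≈ 0.829600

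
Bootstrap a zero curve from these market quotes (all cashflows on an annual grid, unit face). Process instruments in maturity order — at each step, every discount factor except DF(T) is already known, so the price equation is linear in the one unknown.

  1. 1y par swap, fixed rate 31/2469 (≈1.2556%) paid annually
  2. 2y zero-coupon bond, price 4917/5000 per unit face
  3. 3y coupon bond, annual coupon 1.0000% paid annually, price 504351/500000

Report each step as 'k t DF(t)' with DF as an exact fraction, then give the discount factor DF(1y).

1 1 2469/2500
2 2 4917/5000
3 3 612/625
DF(1y) = 2469/2500 ≈ 0.987600

step 1 [1y] swap r/1=31/2469: DF=(1 − 31/2469·(0))/(1+31/2469) = 2469/2500 ≈ 0.987600
step 2 [2y] zero: DF = P = 4917/5000 ≈ 0.983400
step 3 [3y] bond c/1=1/100: DF=(504351/500000 − 1/100·(0.987600+0.983400))/(1+1/100) = 612/625 ≈ 0.979200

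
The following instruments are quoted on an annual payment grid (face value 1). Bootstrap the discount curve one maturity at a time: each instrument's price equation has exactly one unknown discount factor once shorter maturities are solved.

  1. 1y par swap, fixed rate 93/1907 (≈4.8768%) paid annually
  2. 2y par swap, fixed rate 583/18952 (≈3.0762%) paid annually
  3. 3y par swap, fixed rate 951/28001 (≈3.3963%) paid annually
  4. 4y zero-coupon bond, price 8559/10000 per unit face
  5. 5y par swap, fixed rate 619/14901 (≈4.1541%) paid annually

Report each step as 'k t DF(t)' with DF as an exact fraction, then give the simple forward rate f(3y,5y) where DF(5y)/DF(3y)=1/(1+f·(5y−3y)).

1 1 1907/2000
2 2 9417/10000
3 3 9049/10000
4 4 8559/10000
5 5 8143/10000
f(3y,5y) = ((9049/10000)/(8143/10000) − 1)/(2) = 453/8143 ≈ 5.5631%

step 1 [1y] swap r/1=93/1907: DF=(1 − 93/1907·(0))/(1+93/1907) = 1907/2000 ≈ 0.953500
step 2 [2y] swap r/1=583/18952: DF=(1 − 583/18952·(0.953500))/(1+583/18952) = 9417/10000 ≈ 0.941700
step 3 [3y] swap r/1=951/28001: DF=(1 − 951/28001·(0.953500+0.941700))/(1+951/28001) = 9049/10000 ≈ 0.904900
step 4 [4y] zero: DF = P = 8559/10000 ≈ 0.855900
step 5 [5y] swap r/1=619/14901: DF=(1 − 619/14901·(0.953500+0.941700+0.904900+0.855900))/(1+619/14901) = 8143/10000 ≈ 0.814300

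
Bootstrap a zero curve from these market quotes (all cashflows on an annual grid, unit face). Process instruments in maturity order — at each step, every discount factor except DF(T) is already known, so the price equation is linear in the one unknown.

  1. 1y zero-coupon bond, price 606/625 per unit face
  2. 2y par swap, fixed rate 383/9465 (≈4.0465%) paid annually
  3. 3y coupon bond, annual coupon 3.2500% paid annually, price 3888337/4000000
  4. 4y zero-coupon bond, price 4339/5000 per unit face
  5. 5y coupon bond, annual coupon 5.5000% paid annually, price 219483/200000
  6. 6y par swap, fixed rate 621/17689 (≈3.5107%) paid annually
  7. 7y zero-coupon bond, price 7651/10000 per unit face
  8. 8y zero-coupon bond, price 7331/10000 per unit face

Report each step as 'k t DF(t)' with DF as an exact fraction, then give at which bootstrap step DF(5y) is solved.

1 1 606/625
2 2 4617/5000
3 3 8819/10000
4 4 4339/5000
5 5 8503/10000
6 6 8137/10000
7 7 7651/10000
8 8 7331/10000
DF(5y) is solved at step 5

step 1 [1y] zero: DF = P = 606/625 ≈ 0.969600
step 2 [2y] swap r/1=383/9465: DF=(1 − 383/9465·(0.969600))/(1+383/9465) = 4617/5000 ≈ 0.923400
step 3 [3y] bond c/1=13/400: DF=(3888337/4000000 − 13/400·(0.969600+0.923400))/(1+13/400) = 8819/10000 ≈ 0.881900
step 4 [4y] zero: DF = P = 4339/5000 ≈ 0.867800
step 5 [5y] bond c/1=11/200: DF=(219483/200000 − 11/200·(0.969600+0.923400+0.881900+0.867800))/(1+11/200) = 8503/10000 ≈ 0.850300
step 6 [6y] swap r/1=621/17689: DF=(1 − 621/17689·(0.969600+0.923400+0.881900+0.867800+0.850300))/(1+621/17689) = 8137/10000 ≈ 0.813700
step 7 [7y] zero: DF = P = 7651/10000 ≈ 0.765100
step 8 [8y] zero: DF = P = 7331/10000 ≈ 0.733100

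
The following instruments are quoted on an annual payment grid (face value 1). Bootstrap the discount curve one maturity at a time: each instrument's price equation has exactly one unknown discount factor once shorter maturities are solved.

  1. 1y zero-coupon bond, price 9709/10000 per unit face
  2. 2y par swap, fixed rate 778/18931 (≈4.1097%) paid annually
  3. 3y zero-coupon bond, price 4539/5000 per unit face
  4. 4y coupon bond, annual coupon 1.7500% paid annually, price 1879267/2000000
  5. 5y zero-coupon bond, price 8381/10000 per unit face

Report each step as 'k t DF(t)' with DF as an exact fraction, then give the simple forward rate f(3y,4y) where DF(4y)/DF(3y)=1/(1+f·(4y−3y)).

1 1 9709/10000
2 2 4611/5000
3 3 4539/5000
4 4 8753/10000
5 5 8381/10000
f(3y,4y) = ((4539/5000)/(8753/10000) − 1)/(1) = 325/8753 ≈ 3.7130%

step 1 [1y] zero: DF = P = 9709/10000 ≈ 0.970900
step 2 [2y] swap r/1=778/18931: DF=(1 − 778/18931·(0.970900))/(1+778/18931) = 4611/5000 ≈ 0.922200
step 3 [3y] zero: DF = P = 4539/5000 ≈ 0.907800
step 4 [4y] bond c/1=7/400: DF=(1879267/2000000 − 7/400·(0.970900+0.922200+0.907800))/(1+7/400) = 8753/10000 ≈ 0.875300
step 5 [5y] zero: DF = P = 8381/10000 ≈ 0.838100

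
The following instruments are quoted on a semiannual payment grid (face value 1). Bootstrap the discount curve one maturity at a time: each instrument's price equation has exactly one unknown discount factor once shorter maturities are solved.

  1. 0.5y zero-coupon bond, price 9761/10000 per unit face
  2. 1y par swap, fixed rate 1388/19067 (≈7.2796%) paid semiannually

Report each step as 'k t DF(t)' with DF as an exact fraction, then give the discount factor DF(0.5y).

1 1/2 9761/10000
2 1 4653/5000
DF(0.5y) = 9761/10000 ≈ 0.976100

step 1 [0.5y] zero: DF = P = 9761/10000 ≈ 0.976100
step 2 [1y] swap r/2=694/19067: DF=(1 − 694/19067·(0.976100))/(1+694/19067) = 4653/5000 ≈ 0.930600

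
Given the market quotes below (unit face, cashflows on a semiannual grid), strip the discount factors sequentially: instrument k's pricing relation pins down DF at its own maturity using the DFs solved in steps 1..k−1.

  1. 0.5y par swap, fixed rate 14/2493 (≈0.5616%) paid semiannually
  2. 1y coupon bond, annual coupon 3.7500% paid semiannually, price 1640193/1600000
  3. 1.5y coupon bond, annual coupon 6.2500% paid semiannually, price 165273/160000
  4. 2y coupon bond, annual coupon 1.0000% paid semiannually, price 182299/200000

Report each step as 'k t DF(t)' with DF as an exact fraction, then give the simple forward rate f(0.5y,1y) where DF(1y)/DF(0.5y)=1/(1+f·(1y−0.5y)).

1 1/2 2493/2500
2 1 9879/10000
3 3/2 1883/2000
4 2 2231/2500
f(0.5y,1y) = ((2493/2500)/(9879/10000) − 1)/(1/2) = 62/3293 ≈ 1.8828%

step 1 [0.5y] swap r/2=7/2493: DF=(1 − 7/2493·(0))/(1+7/2493) = 2493/2500 ≈ 0.997200
step 2 [1y] bond c/2=3/160: DF=(1640193/1600000 − 3/160·(0.997200))/(1+3/160) = 9879/10000 ≈ 0.987900
step 3 [1.5y] bond c/2=1/32: DF=(165273/160000 − 1/32·(0.997200+0.987900))/(1+1/32) = 1883/2000 ≈ 0.941500
step 4 [2y] bond c/2=1/200: DF=(182299/200000 − 1/200·(0.997200+0.987900+0.941500))/(1+1/200) = 2231/2500 ≈ 0.892400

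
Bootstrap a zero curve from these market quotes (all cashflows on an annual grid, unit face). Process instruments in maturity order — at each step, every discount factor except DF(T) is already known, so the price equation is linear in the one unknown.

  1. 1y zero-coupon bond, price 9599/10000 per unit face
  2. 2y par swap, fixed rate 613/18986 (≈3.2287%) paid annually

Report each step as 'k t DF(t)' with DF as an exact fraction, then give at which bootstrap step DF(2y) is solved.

step 1 [1y] zero: DF = P = 9599/10000 ≈ 0.959900
step 2 [2y] swap r/1=613/18986: DF=(1 − 613/18986·(0.959900))/(1+613/18986) = 9387/10000 ≈ 0.938700

1 1 9599/10000
2 2 9387/10000
DF(2y) is solved at step 2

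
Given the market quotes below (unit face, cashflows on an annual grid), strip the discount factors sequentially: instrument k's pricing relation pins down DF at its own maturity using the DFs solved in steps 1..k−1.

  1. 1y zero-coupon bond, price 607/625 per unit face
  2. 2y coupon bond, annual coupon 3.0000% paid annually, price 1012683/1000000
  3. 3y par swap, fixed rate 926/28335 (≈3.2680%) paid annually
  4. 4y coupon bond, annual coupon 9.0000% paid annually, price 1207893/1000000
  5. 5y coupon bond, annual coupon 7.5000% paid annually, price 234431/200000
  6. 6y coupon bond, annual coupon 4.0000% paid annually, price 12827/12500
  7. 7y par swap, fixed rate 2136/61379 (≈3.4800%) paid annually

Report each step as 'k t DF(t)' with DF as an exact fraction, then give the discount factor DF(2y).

step 1 [1y] zero: DF = P = 607/625 ≈ 0.971200
step 2 [2y] bond c/1=3/100: DF=(1012683/1000000 − 3/100·(0.971200))/(1+3/100) = 9549/10000 ≈ 0.954900
step 3 [3y] swap r/1=926/28335: DF=(1 − 926/28335·(0.971200+0.954900))/(1+926/28335) = 4537/5000 ≈ 0.907400
step 4 [4y] bond c/1=9/100: DF=(1207893/1000000 − 9/100·(0.971200+0.954900+0.907400))/(1+9/100) = 4371/5000 ≈ 0.874200
step 5 [5y] bond c/1=3/40: DF=(234431/200000 − 3/40·(0.971200+0.954900+0.907400+0.874200))/(1+3/40) = 8317/10000 ≈ 0.831700
step 6 [6y] bond c/1=1/25: DF=(12827/12500 − 1/25·(0.971200+0.954900+0.907400+0.874200+0.831700))/(1+1/25) = 8121/10000 ≈ 0.812100
step 7 [7y] swap r/1=2136/61379: DF=(1 − 2136/61379·(0.971200+0.954900+0.907400+0.874200+0.831700+0.812100))/(1+2136/61379) = 983/1250 ≈ 0.786400

1 1 607/625
2 2 9549/10000
3 3 4537/5000
4 4 4371/5000
5 5 8317/10000
6 6 8121/10000
7 7 983/1250
DF(2y) = 9549/10000 ≈ 0.954900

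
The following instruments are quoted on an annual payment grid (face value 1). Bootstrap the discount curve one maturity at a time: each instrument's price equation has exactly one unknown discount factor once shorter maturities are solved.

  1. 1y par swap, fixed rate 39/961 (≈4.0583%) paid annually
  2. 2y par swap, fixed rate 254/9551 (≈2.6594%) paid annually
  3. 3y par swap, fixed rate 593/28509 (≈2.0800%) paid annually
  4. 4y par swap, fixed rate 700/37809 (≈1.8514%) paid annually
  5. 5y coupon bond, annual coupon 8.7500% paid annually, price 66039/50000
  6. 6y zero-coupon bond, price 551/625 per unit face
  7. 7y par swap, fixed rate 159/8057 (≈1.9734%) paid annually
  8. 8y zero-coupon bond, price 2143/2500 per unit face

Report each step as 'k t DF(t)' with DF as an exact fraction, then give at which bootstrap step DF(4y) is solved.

1 1 961/1000
2 2 2373/2500
3 3 9407/10000
4 4 93/100
5 5 9103/10000
6 6 551/625
7 7 1091/1250
8 8 2143/2500
DF(4y) is solved at step 4

step 1 [1y] swap r/1=39/961: DF=(1 − 39/961·(0))/(1+39/961) = 961/1000 ≈ 0.961000
step 2 [2y] swap r/1=254/9551: DF=(1 − 254/9551·(0.961000))/(1+254/9551) = 2373/2500 ≈ 0.949200
step 3 [3y] swap r/1=593/28509: DF=(1 − 593/28509·(0.961000+0.949200))/(1+593/28509) = 9407/10000 ≈ 0.940700
step 4 [4y] swap r/1=700/37809: DF=(1 − 700/37809·(0.961000+0.949200+0.940700))/(1+700/37809) = 93/100 ≈ 0.930000
step 5 [5y] bond c/1=7/80: DF=(66039/50000 − 7/80·(0.961000+0.949200+0.940700+0.930000))/(1+7/80) = 9103/10000 ≈ 0.910300
step 6 [6y] zero: DF = P = 551/625 ≈ 0.881600
step 7 [7y] swap r/1=159/8057: DF=(1 − 159/8057·(0.961000+0.949200+0.940700+0.930000+0.910300+0.881600))/(1+159/8057) = 1091/1250 ≈ 0.872800
step 8 [8y] zero: DF = P = 2143/2500 ≈ 0.857200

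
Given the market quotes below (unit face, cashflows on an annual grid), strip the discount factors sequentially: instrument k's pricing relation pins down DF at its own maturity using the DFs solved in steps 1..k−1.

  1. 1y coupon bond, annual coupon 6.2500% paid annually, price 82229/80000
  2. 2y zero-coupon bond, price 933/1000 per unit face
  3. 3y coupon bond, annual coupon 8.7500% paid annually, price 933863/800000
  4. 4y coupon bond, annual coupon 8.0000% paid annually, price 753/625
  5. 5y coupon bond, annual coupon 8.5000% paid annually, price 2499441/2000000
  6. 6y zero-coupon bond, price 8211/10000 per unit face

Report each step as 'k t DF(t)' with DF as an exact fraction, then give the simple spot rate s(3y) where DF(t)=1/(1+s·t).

1 1 4837/5000
2 2 933/1000
3 3 1841/2000
4 4 4533/5000
5 5 4299/5000
6 6 8211/10000
s(3y) = (1/(1841/2000) − 1)/(3) = 53/1841 ≈ 2.8789%

step 1 [1y] bond c/1=1/16: DF=(82229/80000 − 1/16·(0))/(1+1/16) = 4837/5000 ≈ 0.967400
step 2 [2y] zero: DF = P = 933/1000 ≈ 0.933000
step 3 [3y] bond c/1=7/80: DF=(933863/800000 − 7/80·(0.967400+0.933000))/(1+7/80) = 1841/2000 ≈ 0.920500
step 4 [4y] bond c/1=2/25: DF=(753/625 − 2/25·(0.967400+0.933000+0.920500))/(1+2/25) = 4533/5000 ≈ 0.906600
step 5 [5y] bond c/1=17/200: DF=(2499441/2000000 − 17/200·(0.967400+0.933000+0.920500+0.906600))/(1+17/200) = 4299/5000 ≈ 0.859800
step 6 [6y] zero: DF = P = 8211/10000 ≈ 0.821100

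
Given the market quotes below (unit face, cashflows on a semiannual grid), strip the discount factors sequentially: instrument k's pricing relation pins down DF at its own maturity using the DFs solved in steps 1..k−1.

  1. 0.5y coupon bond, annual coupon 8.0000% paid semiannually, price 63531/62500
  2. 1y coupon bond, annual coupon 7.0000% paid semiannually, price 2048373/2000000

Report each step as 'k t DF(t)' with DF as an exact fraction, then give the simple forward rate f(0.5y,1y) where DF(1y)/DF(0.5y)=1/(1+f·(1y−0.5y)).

1 1/2 4887/5000
2 1 1913/2000
f(0.5y,1y) = ((4887/5000)/(1913/2000) − 1)/(1/2) = 418/9565 ≈ 4.3701%

step 1 [0.5y] bond c/2=1/25: DF=(63531/62500 − 1/25·(0))/(1+1/25) = 4887/5000 ≈ 0.977400
step 2 [1y] bond c/2=7/200: DF=(2048373/2000000 − 7/200·(0.977400))/(1+7/200) = 1913/2000 ≈ 0.956500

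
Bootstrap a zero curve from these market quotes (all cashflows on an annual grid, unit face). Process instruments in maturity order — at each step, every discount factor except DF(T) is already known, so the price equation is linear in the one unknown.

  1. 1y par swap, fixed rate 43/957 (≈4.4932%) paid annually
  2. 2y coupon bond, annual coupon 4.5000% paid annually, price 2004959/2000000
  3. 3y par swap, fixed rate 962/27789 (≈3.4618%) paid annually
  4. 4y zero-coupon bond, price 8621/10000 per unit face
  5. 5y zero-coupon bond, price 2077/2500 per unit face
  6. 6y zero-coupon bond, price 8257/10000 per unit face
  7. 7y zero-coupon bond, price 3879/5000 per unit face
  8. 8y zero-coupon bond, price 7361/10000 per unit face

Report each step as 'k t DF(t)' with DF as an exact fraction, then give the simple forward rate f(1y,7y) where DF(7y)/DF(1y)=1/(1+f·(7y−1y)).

step 1 [1y] swap r/1=43/957: DF=(1 − 43/957·(0))/(1+43/957) = 957/1000 ≈ 0.957000
step 2 [2y] bond c/1=9/200: DF=(2004959/2000000 − 9/200·(0.957000))/(1+9/200) = 9181/10000 ≈ 0.918100
step 3 [3y] swap r/1=962/27789: DF=(1 − 962/27789·(0.957000+0.918100))/(1+962/27789) = 4519/5000 ≈ 0.903800
step 4 [4y] zero: DF = P = 8621/10000 ≈ 0.862100
step 5 [5y] zero: DF = P = 2077/2500 ≈ 0.830800
step 6 [6y] zero: DF = P = 8257/10000 ≈ 0.825700
step 7 [7y] zero: DF = P = 3879/5000 ≈ 0.775800
step 8 [8y] zero: DF = P = 7361/10000 ≈ 0.736100

1 1 957/1000
2 2 9181/10000
3 3 4519/5000
4 4 8621/10000
5 5 2077/2500
6 6 8257/10000
7 7 3879/5000
8 8 7361/10000
f(1y,7y) = ((957/1000)/(3879/5000) − 1)/(6) = 151/3879 ≈ 3.8928%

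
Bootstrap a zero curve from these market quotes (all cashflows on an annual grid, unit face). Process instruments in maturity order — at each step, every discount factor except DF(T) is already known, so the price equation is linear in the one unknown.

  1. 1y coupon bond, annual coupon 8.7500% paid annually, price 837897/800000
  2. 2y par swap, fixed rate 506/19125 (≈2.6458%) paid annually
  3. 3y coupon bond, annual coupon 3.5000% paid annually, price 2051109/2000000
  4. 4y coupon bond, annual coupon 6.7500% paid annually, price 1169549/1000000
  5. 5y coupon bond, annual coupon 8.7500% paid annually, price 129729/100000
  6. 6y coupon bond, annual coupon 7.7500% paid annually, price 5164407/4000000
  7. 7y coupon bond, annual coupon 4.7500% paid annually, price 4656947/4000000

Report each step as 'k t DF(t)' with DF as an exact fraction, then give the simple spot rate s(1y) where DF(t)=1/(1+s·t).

1 1 9631/10000
2 2 4747/5000
3 3 4631/5000
4 4 9161/10000
5 5 2227/2500
6 6 8641/10000
7 7 1077/1250
s(1y) = (1/(9631/10000) − 1)/(1) = 369/9631 ≈ 3.8314%

step 1 [1y] bond c/1=7/80: DF=(837897/800000 − 7/80·(0))/(1+7/80) = 9631/10000 ≈ 0.963100
step 2 [2y] swap r/1=506/19125: DF=(1 − 506/19125·(0.963100))/(1+506/19125) = 4747/5000 ≈ 0.949400
step 3 [3y] bond c/1=7/200: DF=(2051109/2000000 − 7/200·(0.963100+0.949400))/(1+7/200) = 4631/5000 ≈ 0.926200
step 4 [4y] bond c/1=27/400: DF=(1169549/1000000 − 27/400·(0.963100+0.949400+0.926200))/(1+27/400) = 9161/10000 ≈ 0.916100
step 5 [5y] bond c/1=7/80: DF=(129729/100000 − 7/80·(0.963100+0.949400+0.926200+0.916100))/(1+7/80) = 2227/2500 ≈ 0.890800
step 6 [6y] bond c/1=31/400: DF=(5164407/4000000 − 31/400·(0.963100+0.949400+0.926200+0.916100+0.890800))/(1+31/400) = 8641/10000 ≈ 0.864100
step 7 [7y] bond c/1=19/400: DF=(4656947/4000000 − 19/400·(0.963100+0.949400+0.926200+0.916100+0.890800+0.864100))/(1+19/400) = 1077/1250 ≈ 0.861600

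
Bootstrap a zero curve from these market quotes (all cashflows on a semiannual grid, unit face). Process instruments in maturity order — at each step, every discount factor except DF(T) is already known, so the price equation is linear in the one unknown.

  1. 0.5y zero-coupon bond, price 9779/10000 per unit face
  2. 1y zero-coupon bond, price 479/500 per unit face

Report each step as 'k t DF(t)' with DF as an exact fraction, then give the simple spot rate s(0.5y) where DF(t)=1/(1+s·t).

step 1 [0.5y] zero: DF = P = 9779/10000 ≈ 0.977900
step 2 [1y] zero: DF = P = 479/500 ≈ 0.958000

1 1/2 9779/10000
2 1 479/500
s(0.5y) = (1/(9779/10000) − 1)/(1/2) = 442/9779 ≈ 4.5199%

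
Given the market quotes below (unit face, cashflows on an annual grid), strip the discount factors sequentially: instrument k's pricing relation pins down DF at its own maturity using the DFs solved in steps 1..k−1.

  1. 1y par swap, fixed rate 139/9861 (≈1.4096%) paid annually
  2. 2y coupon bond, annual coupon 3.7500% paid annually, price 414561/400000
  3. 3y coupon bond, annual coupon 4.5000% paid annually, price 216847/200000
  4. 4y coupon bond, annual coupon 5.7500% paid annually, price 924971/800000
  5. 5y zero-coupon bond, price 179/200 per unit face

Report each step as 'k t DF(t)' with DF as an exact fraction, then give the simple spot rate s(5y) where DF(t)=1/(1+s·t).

step 1 [1y] swap r/1=139/9861: DF=(1 − 139/9861·(0))/(1+139/9861) = 9861/10000 ≈ 0.986100
step 2 [2y] bond c/1=3/80: DF=(414561/400000 − 3/80·(0.986100))/(1+3/80) = 9633/10000 ≈ 0.963300
step 3 [3y] bond c/1=9/200: DF=(216847/200000 − 9/200·(0.986100+0.963300))/(1+9/200) = 596/625 ≈ 0.953600
step 4 [4y] bond c/1=23/400: DF=(924971/800000 − 23/400·(0.986100+0.963300+0.953600))/(1+23/400) = 1871/2000 ≈ 0.935500
step 5 [5y] zero: DF = P = 179/200 ≈ 0.895000

1 1 9861/10000
2 2 9633/10000
3 3 596/625
4 4 1871/2000
5 5 179/200
s(5y) = (1/(179/200) − 1)/(5) = 21/895 ≈ 2.3464%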